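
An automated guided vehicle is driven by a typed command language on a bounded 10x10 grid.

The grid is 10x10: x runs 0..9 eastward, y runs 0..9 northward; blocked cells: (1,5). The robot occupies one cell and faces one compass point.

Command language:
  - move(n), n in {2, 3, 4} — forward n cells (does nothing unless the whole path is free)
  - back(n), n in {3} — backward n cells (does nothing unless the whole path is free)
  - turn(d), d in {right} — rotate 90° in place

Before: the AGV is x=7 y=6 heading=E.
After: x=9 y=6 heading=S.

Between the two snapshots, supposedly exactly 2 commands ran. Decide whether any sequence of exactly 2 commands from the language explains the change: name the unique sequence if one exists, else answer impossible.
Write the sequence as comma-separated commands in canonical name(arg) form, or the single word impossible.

key: cell and facing (now S) both changed — the 2 commands mix motion and turning
begin: x=7 y=6 heading=E
1. move(2) → x=9 y=6 heading=E
2. turn(right) → x=9 y=6 heading=S
all 25 alternatives checked — unique.

move(2), turn(right)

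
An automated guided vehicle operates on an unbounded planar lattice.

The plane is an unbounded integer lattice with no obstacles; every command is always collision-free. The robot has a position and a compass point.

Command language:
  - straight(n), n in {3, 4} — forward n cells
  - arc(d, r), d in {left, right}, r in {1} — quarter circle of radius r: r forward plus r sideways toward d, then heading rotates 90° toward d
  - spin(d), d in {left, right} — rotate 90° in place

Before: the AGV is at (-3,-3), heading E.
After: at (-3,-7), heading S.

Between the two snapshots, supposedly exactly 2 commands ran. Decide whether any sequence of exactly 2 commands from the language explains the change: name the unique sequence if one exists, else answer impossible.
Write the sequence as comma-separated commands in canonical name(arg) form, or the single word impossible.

spin(right), straight(4)

key: order matters: swapping spin(right) and straight(4) lands elsewhere
t0: at (-3,-3), heading E
1. spin(right) → at (-3,-3), heading S
2. straight(4) → at (-3,-7), heading S
no rival 2-sequence matches.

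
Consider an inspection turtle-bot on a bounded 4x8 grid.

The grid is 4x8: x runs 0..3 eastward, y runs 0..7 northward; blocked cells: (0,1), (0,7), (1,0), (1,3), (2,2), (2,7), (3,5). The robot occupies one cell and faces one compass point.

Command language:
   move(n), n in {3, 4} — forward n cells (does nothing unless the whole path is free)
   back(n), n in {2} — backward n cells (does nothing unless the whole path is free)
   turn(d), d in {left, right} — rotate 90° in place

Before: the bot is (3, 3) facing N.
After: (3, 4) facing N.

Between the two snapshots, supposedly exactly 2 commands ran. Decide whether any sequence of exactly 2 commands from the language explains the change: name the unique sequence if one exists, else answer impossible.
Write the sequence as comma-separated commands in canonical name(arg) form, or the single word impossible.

key: still facing N at the end — nothing in the sequence rotates
start: (3, 3) facing N
t=1 back(2) ⇒ (3, 1) facing N
t=2 move(3) ⇒ (3, 4) facing N
uniquely the one of 25 2-step routes that fits.

back(2), move(3)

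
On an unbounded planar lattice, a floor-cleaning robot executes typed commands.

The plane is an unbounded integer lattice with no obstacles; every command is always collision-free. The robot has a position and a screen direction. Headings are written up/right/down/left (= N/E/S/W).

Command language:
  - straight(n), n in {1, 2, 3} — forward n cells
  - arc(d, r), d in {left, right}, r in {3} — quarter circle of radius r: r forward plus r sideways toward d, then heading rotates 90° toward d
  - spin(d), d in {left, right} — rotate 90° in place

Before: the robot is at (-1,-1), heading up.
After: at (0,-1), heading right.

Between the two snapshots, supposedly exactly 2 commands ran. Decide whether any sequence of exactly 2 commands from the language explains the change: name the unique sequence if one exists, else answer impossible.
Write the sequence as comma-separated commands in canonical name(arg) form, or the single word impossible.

key: running straight(1) before spin(right) would end elsewhere — order is forced
begin: at (-1,-1), heading up
[1] after spin(right): at (-1,-1), heading right
[2] after straight(1): at (0,-1), heading right
no rival 2-sequence matches.

spin(right), straight(1)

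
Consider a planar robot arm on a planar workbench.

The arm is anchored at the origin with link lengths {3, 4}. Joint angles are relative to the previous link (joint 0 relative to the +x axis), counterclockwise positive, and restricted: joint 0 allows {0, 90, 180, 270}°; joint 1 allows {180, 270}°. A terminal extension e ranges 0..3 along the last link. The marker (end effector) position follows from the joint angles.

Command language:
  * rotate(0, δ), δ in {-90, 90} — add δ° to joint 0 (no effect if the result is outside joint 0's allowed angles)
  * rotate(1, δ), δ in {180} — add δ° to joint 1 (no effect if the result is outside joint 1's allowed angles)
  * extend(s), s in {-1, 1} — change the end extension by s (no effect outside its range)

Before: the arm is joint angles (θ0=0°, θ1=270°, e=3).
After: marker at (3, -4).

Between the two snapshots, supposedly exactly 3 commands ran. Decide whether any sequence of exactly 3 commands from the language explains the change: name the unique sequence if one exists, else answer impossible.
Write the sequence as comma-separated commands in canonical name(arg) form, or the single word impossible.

initial: joint angles (θ0=0°, θ1=270°, e=3)
[1] after extend(-1): joint angles (θ0=0°, θ1=270°, e=2)
[2] after extend(-1): joint angles (θ0=0°, θ1=270°, e=1)
[3] after extend(-1): joint angles (θ0=0°, θ1=270°, e=0)
all 125 alternatives checked — unique.

extend(-1), extend(-1), extend(-1)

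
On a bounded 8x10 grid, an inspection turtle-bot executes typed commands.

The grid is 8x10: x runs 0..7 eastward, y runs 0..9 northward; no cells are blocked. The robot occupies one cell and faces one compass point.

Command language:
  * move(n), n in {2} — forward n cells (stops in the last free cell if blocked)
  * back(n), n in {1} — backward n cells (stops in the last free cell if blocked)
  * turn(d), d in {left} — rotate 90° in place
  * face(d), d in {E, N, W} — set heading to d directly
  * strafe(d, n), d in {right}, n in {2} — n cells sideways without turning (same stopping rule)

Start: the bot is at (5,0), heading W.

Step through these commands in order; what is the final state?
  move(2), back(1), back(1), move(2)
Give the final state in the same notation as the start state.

initial: at (5,0), heading W
step 1 (move(2)): at (3,0), heading W
step 2 (back(1)): at (4,0), heading W
step 3 (back(1)): at (5,0), heading W
step 4 (move(2)): at (3,0), heading W

at (3,0), heading W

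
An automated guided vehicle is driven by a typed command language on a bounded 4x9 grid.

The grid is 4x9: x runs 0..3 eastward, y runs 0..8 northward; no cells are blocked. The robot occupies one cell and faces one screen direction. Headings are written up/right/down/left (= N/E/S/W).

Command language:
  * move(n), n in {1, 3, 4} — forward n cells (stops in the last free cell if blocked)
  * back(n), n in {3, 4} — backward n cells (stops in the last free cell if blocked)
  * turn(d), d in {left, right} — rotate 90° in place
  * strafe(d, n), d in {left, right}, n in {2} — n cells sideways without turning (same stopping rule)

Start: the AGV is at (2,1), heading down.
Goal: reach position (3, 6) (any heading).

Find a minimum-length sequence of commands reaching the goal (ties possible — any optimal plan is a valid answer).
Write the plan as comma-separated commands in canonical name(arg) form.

start: at (2,1), heading down
t=1 back(4) ⇒ at (2,5), heading down
t=2 strafe(left, 2) ⇒ at (3,5), heading down
t=3 move(3) ⇒ at (3,2), heading down
t=4 back(4) ⇒ at (3,6), heading down
minimal: 4 command(s), checked below 4.

back(4), strafe(left, 2), move(3), back(4)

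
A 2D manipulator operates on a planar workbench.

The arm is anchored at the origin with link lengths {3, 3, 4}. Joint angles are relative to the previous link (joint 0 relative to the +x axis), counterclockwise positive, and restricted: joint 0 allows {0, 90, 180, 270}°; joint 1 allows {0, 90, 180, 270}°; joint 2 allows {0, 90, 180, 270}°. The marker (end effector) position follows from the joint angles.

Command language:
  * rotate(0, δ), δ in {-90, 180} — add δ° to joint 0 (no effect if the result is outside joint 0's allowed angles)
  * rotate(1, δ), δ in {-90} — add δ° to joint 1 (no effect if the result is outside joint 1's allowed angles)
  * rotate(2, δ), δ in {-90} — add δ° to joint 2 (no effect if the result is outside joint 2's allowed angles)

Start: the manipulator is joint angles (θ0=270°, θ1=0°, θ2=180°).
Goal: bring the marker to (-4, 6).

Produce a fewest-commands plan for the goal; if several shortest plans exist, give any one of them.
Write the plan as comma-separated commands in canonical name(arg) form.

t0: joint angles (θ0=270°, θ1=0°, θ2=180°)
t=1 rotate(0, 180) ⇒ joint angles (θ0=90°, θ1=0°, θ2=180°)
t=2 rotate(2, -90) ⇒ joint angles (θ0=90°, θ1=0°, θ2=90°)
no 1-step plan works, so 2 is optimal.

rotate(0, 180), rotate(2, -90)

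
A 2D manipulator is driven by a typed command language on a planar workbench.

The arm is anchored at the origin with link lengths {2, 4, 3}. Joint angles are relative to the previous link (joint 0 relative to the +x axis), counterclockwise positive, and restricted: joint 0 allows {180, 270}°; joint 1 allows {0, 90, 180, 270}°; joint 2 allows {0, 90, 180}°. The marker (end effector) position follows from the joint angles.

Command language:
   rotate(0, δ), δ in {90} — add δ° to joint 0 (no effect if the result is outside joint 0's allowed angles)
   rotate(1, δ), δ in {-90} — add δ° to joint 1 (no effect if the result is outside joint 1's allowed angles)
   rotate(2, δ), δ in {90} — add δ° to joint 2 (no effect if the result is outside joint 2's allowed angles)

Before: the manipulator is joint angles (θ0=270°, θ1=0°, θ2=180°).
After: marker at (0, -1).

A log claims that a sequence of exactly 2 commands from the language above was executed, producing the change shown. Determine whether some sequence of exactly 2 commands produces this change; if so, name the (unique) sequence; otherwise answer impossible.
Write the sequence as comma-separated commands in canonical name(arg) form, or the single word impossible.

from: joint angles (θ0=270°, θ1=0°, θ2=180°)
1. rotate(1, -90) → joint angles (θ0=270°, θ1=270°, θ2=180°)
2. rotate(1, -90) → joint angles (θ0=270°, θ1=180°, θ2=180°)
no other 2-command option fits: unique.

rotate(1, -90), rotate(1, -90)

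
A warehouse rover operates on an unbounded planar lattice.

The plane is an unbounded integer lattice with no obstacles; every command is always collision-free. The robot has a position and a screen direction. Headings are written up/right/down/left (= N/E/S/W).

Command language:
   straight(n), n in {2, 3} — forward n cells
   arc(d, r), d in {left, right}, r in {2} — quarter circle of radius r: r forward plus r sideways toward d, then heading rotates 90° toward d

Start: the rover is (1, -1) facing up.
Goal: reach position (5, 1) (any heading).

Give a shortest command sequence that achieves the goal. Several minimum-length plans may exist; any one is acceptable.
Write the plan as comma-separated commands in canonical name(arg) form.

t0: (1, -1) facing up
1. arc(right, 2) → (3, 1) facing right
2. straight(2) → (5, 1) facing right
no 1-step plan works, so 2 is optimal.

arc(right, 2), straight(2)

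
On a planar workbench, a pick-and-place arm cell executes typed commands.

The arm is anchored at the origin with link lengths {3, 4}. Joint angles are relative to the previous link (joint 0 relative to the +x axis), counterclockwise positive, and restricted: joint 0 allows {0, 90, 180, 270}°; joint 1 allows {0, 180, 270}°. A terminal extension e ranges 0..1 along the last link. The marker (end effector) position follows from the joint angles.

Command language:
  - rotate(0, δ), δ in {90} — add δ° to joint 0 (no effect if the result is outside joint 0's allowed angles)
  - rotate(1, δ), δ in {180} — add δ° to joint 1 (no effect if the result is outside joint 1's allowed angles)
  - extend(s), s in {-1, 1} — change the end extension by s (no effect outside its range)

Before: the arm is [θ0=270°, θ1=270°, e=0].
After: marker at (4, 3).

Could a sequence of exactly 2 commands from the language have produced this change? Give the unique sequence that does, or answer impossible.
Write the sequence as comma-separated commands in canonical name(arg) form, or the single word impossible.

start: [θ0=270°, θ1=270°, e=0]
t=1 rotate(0, 90) ⇒ [θ0=0°, θ1=270°, e=0]
t=2 rotate(0, 90) ⇒ [θ0=90°, θ1=270°, e=0]
no other 2-command option fits: unique.

rotate(0, 90), rotate(0, 90)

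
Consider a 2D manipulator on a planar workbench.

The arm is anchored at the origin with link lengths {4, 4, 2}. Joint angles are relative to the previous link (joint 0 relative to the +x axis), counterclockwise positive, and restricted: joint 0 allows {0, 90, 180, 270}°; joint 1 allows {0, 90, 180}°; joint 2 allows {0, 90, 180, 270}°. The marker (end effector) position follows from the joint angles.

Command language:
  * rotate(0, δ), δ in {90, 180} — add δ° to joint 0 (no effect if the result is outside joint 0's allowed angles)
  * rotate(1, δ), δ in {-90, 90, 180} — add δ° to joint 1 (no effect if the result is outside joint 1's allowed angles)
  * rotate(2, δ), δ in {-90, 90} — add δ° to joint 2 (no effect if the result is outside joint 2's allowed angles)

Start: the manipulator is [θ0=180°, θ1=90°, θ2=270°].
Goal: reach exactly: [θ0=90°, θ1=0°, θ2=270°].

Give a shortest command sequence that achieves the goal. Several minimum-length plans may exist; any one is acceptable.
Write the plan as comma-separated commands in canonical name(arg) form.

begin: [θ0=180°, θ1=90°, θ2=270°]
1. rotate(0, 90) → [θ0=270°, θ1=90°, θ2=270°]
2. rotate(1, -90) → [θ0=270°, θ1=0°, θ2=270°]
3. rotate(0, 180) → [θ0=90°, θ1=0°, θ2=270°]
shorter routes all fall short; 3 is best.

rotate(0, 90), rotate(1, -90), rotate(0, 180)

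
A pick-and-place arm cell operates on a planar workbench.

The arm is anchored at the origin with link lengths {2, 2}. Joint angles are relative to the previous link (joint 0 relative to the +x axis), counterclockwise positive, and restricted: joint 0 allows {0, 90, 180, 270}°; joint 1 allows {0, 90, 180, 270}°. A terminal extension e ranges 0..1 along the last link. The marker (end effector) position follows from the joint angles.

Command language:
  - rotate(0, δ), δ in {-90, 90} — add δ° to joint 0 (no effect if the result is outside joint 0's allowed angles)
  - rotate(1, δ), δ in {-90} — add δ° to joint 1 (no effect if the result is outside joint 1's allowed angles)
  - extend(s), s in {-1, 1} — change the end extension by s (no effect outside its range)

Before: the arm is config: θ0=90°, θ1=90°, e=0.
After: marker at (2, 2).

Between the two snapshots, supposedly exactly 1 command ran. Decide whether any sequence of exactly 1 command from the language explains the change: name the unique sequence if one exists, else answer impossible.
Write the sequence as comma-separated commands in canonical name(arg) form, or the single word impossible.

initial: config: θ0=90°, θ1=90°, e=0
step 1 (rotate(0, -90)): config: θ0=0°, θ1=90°, e=0
uniquely the one of 5 1-step routes that fits.

rotate(0, -90)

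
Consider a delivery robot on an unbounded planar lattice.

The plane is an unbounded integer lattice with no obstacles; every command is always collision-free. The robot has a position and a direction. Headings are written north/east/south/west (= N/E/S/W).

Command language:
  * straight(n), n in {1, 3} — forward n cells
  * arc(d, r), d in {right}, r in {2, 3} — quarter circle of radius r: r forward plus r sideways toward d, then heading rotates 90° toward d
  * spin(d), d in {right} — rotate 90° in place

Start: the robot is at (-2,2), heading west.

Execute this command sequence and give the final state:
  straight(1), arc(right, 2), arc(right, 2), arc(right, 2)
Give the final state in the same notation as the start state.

t0: at (-2,2), heading west
1. straight(1) → at (-3,2), heading west
2. arc(right, 2) → at (-5,4), heading north
3. arc(right, 2) → at (-3,6), heading east
4. arc(right, 2) → at (-1,4), heading south

at (-1,4), heading south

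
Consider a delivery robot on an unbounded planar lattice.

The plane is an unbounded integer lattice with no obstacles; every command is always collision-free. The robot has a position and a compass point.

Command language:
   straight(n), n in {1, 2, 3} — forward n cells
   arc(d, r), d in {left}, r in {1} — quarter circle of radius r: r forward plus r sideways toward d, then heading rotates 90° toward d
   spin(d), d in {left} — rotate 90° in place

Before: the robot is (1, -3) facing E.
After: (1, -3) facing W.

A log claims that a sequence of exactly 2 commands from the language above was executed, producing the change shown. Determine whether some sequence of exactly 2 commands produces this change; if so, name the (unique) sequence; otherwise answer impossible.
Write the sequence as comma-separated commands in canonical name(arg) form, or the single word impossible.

spin(left), spin(left)

key: parked at (1,-3) the whole time — nothing moves the robot
t0: (1, -3) facing E
[1] after spin(left): (1, -3) facing N
[2] after spin(left): (1, -3) facing W
no rival 2-sequence matches.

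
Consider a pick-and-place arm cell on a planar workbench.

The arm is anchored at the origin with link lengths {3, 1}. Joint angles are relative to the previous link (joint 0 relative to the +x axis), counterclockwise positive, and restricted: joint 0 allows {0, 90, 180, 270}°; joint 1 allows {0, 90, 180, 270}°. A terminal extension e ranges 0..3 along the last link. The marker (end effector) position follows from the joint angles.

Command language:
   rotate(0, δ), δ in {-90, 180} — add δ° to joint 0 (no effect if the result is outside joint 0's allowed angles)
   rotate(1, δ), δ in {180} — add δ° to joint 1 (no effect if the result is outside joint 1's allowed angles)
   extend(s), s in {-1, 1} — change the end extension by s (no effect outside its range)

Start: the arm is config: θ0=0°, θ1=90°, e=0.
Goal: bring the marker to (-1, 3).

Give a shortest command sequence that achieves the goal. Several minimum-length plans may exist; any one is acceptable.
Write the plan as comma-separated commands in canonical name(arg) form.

from: config: θ0=0°, θ1=90°, e=0
step 1 (rotate(0, 180)): config: θ0=180°, θ1=90°, e=0
step 2 (rotate(0, -90)): config: θ0=90°, θ1=90°, e=0
no 1-step plan works, so 2 is optimal.

rotate(0, 180), rotate(0, -90)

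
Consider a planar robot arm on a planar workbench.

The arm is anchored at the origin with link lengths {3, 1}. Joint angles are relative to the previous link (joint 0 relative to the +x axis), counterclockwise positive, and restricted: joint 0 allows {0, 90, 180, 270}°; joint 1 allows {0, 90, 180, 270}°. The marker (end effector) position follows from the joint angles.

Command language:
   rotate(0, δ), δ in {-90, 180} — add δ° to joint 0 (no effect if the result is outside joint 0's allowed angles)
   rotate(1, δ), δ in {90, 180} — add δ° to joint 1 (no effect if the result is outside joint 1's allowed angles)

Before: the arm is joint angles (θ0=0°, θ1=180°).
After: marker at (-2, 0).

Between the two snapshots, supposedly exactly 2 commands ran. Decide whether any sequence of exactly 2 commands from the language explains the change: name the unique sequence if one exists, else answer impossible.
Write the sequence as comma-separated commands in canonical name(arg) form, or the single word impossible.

rotate(0, -90), rotate(0, -90)

from: joint angles (θ0=0°, θ1=180°)
[1] after rotate(0, -90): joint angles (θ0=270°, θ1=180°)
[2] after rotate(0, -90): joint angles (θ0=180°, θ1=180°)
uniquely the one of 16 2-step routes that fits.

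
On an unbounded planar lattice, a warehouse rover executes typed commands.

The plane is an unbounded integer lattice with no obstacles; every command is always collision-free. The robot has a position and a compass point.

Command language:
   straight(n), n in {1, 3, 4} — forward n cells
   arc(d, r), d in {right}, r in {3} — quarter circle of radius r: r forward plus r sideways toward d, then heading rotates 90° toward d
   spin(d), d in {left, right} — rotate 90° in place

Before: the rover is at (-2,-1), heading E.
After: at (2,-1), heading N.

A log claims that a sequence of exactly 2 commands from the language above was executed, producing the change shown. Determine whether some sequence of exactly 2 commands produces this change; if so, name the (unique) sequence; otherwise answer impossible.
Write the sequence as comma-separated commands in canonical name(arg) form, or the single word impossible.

key: running spin(left) before straight(4) would end elsewhere — order is forced
t0: at (-2,-1), heading E
1. straight(4) → at (2,-1), heading E
2. spin(left) → at (2,-1), heading N
uniquely the one of 36 2-step routes that fits.

straight(4), spin(left)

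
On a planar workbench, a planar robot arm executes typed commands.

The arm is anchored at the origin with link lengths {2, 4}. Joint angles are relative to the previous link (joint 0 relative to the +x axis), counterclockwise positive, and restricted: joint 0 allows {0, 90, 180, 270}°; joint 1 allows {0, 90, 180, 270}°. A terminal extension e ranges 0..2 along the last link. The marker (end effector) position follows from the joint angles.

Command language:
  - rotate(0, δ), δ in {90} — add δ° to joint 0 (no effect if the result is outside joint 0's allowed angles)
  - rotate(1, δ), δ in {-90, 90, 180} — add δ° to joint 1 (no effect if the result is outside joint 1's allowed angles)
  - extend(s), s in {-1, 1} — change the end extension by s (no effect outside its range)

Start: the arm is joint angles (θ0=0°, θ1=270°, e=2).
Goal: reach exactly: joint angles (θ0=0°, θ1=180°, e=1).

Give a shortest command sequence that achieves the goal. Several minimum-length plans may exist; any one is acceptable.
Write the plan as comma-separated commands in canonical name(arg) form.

rotate(1, -90), extend(-1)

t0: joint angles (θ0=0°, θ1=270°, e=2)
1. rotate(1, -90) → joint angles (θ0=0°, θ1=180°, e=2)
2. extend(-1) → joint angles (θ0=0°, θ1=180°, e=1)
minimal: 2 command(s), checked below 2.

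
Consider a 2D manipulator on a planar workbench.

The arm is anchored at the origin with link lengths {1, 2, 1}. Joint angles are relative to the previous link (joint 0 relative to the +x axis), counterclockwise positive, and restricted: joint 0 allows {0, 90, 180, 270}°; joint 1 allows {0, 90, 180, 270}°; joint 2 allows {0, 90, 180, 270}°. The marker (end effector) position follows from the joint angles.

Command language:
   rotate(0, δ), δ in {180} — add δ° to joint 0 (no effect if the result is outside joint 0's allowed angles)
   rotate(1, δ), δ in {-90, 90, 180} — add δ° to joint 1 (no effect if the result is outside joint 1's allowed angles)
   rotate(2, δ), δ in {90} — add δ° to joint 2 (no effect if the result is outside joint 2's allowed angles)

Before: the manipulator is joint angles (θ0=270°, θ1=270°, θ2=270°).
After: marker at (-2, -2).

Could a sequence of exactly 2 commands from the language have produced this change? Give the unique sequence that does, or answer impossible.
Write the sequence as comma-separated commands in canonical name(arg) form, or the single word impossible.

rotate(2, 90), rotate(2, 90)

initial: joint angles (θ0=270°, θ1=270°, θ2=270°)
t=1 rotate(2, 90) ⇒ joint angles (θ0=270°, θ1=270°, θ2=0°)
t=2 rotate(2, 90) ⇒ joint angles (θ0=270°, θ1=270°, θ2=90°)
no other 2-command option fits: unique.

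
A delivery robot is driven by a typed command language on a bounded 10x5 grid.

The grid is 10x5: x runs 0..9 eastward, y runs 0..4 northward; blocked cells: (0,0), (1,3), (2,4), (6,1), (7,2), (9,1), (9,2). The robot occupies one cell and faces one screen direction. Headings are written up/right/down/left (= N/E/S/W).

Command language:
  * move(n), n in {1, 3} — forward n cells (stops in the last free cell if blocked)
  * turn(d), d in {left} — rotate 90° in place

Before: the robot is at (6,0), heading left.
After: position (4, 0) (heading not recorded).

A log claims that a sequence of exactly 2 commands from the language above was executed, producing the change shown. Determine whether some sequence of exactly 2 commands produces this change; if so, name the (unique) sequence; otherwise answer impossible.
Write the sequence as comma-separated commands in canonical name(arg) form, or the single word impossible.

move(1), move(1)

begin: at (6,0), heading left
step 1 (move(1)): at (5,0), heading left
step 2 (move(1)): at (4,0), heading left
no rival 2-sequence matches.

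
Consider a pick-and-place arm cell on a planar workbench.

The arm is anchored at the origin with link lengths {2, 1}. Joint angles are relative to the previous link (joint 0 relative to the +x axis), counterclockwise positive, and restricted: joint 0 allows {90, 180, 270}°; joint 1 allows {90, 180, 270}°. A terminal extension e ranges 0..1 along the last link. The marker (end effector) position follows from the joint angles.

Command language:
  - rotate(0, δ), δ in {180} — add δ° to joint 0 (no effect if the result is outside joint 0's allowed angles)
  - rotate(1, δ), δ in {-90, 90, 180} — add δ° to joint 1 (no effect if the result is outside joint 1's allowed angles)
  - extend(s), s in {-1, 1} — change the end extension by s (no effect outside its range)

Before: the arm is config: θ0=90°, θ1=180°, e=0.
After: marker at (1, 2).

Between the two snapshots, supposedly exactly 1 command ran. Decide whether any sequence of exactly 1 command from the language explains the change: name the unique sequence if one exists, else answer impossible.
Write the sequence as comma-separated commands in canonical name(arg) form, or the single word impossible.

rotate(1, 90)

from: config: θ0=90°, θ1=180°, e=0
[1] after rotate(1, 90): config: θ0=90°, θ1=270°, e=0
uniquely the one of 6 1-step routes that fits.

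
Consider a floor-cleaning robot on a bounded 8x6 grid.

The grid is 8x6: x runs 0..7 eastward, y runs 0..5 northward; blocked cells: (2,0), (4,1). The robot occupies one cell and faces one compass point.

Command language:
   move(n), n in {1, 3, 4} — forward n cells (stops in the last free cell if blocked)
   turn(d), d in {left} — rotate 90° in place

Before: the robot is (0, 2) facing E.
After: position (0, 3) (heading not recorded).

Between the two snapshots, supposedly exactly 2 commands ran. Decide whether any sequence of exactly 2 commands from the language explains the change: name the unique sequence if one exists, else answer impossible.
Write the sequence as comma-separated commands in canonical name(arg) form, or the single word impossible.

key: running move(1) before turn(left) would end elsewhere — order is forced
from: (0, 2) facing E
t=1 turn(left) ⇒ (0, 2) facing N
t=2 move(1) ⇒ (0, 3) facing N
uniquely the one of 16 2-step routes that fits.

turn(left), move(1)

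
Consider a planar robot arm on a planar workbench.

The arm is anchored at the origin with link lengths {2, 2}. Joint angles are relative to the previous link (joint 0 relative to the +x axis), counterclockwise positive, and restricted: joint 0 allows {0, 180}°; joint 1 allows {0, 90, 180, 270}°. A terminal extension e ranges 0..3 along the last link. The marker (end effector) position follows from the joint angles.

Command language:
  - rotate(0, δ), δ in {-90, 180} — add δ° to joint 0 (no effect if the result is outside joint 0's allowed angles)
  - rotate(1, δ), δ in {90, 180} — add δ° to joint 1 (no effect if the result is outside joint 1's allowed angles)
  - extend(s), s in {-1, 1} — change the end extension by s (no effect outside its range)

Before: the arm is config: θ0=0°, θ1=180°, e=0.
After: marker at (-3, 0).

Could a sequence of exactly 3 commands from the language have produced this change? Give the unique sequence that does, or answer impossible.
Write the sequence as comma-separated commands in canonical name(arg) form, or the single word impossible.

begin: config: θ0=0°, θ1=180°, e=0
step 1 (extend(1)): config: θ0=0°, θ1=180°, e=1
step 2 (extend(1)): config: θ0=0°, θ1=180°, e=2
step 3 (extend(1)): config: θ0=0°, θ1=180°, e=3
all 216 alternatives checked — unique.

extend(1), extend(1), extend(1)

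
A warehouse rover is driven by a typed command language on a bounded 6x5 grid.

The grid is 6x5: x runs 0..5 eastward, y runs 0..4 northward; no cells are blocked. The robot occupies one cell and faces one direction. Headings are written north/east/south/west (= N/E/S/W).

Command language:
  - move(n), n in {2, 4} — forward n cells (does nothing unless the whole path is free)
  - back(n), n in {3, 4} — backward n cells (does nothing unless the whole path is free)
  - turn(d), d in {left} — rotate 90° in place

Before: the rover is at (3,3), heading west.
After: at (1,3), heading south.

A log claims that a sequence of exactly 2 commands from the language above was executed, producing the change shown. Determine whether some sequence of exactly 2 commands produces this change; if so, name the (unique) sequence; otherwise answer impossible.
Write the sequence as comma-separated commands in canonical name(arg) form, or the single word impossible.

key: cell and facing (now S) both changed — the 2 commands mix motion and turning
begin: at (3,3), heading west
step 1 (move(2)): at (1,3), heading west
step 2 (turn(left)): at (1,3), heading south
uniquely the one of 25 2-step routes that fits.

move(2), turn(left)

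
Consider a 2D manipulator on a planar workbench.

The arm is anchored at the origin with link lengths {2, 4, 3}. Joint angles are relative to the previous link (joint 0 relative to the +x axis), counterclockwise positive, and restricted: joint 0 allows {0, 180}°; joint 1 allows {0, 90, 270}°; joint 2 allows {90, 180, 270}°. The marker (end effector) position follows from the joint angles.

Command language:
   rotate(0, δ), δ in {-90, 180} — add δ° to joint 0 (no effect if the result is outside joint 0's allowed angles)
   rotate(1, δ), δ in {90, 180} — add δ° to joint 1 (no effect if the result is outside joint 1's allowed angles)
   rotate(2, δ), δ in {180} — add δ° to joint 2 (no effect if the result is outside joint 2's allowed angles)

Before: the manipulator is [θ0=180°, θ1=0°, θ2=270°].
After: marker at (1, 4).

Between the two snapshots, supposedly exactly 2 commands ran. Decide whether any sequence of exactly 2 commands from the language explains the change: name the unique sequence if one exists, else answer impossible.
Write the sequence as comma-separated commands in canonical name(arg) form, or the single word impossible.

rotate(1, 90), rotate(1, 180)

key: order matters: swapping rotate(1, 90) and rotate(1, 180) lands elsewhere
t0: [θ0=180°, θ1=0°, θ2=270°]
t=1 rotate(1, 90) ⇒ [θ0=180°, θ1=90°, θ2=270°]
t=2 rotate(1, 180) ⇒ [θ0=180°, θ1=270°, θ2=270°]
no rival 2-sequence matches.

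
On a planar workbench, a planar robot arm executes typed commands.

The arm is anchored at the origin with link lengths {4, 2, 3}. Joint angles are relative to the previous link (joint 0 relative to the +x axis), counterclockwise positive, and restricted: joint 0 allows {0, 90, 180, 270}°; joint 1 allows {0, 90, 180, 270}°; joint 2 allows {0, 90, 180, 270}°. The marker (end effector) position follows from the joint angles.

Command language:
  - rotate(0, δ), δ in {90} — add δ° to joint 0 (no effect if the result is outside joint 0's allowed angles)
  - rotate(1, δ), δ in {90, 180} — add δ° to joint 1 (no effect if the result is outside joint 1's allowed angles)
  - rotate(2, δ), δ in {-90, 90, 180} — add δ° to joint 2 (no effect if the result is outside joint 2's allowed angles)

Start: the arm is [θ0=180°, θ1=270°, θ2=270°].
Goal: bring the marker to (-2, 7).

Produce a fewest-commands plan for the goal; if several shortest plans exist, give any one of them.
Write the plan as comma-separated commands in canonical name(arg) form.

t0: [θ0=180°, θ1=270°, θ2=270°]
t=1 rotate(1, 180) ⇒ [θ0=180°, θ1=90°, θ2=270°]
t=2 rotate(0, 90) ⇒ [θ0=270°, θ1=90°, θ2=270°]
t=3 rotate(0, 90) ⇒ [θ0=0°, θ1=90°, θ2=270°]
t=4 rotate(0, 90) ⇒ [θ0=90°, θ1=90°, θ2=270°]
minimal: 4 command(s), checked below 4.

rotate(1, 180), rotate(0, 90), rotate(0, 90), rotate(0, 90)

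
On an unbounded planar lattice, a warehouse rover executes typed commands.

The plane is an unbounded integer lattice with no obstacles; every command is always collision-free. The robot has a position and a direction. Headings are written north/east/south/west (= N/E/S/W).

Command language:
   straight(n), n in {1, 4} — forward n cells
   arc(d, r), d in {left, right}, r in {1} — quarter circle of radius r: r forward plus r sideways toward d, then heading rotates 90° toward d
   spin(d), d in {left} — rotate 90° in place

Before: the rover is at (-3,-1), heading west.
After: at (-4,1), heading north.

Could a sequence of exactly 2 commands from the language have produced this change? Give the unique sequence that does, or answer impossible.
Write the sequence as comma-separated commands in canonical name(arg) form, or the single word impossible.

arc(right, 1), straight(1)

key: running straight(1) before arc(right, 1) would end elsewhere — order is forced
start: at (-3,-1), heading west
[1] after arc(right, 1): at (-4,0), heading north
[2] after straight(1): at (-4,1), heading north
no rival 2-sequence matches.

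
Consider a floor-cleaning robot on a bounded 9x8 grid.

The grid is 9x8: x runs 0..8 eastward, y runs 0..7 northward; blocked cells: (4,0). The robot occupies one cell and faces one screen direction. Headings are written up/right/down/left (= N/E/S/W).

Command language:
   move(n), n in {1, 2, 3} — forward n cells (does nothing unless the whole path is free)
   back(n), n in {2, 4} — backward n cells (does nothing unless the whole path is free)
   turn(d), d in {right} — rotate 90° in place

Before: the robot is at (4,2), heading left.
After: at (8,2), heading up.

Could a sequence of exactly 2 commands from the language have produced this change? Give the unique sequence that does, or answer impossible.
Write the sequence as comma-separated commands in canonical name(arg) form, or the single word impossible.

key: position moved to (8,2) AND the heading swung to N — translation plus rotation needed
start: at (4,2), heading left
step 1 (back(4)): at (8,2), heading left
step 2 (turn(right)): at (8,2), heading up
no other 2-command option fits: unique.

back(4), turn(right)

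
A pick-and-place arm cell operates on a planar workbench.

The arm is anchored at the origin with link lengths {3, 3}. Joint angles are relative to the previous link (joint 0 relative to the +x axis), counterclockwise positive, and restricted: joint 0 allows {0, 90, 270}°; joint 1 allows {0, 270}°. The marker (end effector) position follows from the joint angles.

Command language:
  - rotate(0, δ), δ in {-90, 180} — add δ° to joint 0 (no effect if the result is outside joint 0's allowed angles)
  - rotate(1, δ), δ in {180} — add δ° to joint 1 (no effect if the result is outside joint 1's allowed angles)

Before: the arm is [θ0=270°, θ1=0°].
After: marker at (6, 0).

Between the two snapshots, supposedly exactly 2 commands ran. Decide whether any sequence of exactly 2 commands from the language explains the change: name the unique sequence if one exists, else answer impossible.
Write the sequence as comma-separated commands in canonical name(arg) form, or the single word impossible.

rotate(0, 180), rotate(0, -90)

key: running rotate(0, -90) before rotate(0, 180) would end elsewhere — order is forced
t0: [θ0=270°, θ1=0°]
1. rotate(0, 180) → [θ0=90°, θ1=0°]
2. rotate(0, -90) → [θ0=0°, θ1=0°]
all 9 alternatives checked — unique.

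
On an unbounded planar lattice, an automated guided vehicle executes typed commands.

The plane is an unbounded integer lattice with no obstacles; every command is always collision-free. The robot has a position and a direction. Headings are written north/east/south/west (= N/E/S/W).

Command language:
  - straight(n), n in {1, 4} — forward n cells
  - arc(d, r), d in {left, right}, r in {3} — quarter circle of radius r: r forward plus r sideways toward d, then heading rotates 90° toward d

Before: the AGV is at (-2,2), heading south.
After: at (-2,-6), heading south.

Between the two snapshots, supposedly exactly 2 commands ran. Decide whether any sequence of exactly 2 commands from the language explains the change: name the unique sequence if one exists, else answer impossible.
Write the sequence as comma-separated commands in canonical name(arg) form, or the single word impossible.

key: heading stays S — no command in the sequence turns
begin: at (-2,2), heading south
[1] after straight(4): at (-2,-2), heading south
[2] after straight(4): at (-2,-6), heading south
all 16 alternatives checked — unique.

straight(4), straight(4)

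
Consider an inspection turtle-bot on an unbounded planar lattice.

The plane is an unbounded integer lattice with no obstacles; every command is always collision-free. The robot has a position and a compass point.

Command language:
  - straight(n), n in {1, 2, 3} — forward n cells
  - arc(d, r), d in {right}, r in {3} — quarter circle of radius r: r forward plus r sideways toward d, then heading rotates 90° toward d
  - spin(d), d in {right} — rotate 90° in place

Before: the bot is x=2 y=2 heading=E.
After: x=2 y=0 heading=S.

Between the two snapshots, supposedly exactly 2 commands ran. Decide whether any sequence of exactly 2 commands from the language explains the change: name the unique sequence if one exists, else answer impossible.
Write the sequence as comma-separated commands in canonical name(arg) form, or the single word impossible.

spin(right), straight(2)

key: position moved to (2,0) AND the heading swung to S — translation plus rotation needed
begin: x=2 y=2 heading=E
[1] after spin(right): x=2 y=2 heading=S
[2] after straight(2): x=2 y=0 heading=S
no other 2-command option fits: unique.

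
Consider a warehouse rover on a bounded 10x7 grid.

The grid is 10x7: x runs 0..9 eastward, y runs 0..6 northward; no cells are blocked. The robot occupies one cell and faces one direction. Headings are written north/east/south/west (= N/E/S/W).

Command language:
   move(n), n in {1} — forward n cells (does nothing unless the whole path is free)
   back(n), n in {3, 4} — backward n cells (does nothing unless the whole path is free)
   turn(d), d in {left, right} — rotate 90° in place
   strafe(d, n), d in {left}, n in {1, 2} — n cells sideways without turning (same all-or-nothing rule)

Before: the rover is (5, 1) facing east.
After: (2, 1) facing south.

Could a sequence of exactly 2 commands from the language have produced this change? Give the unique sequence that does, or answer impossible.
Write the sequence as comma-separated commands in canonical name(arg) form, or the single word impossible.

key: order matters: swapping back(3) and turn(right) lands elsewhere
from: (5, 1) facing east
1. back(3) → (2, 1) facing east
2. turn(right) → (2, 1) facing south
no other 2-command option fits: unique.

back(3), turn(right)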